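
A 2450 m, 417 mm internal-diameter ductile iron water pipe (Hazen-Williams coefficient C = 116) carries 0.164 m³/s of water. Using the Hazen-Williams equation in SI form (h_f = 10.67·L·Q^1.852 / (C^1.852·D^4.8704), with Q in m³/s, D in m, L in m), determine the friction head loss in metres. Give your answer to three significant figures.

h_f ≈ 9.77 m

h_f = 10.67·2450·0.164^1.852 / (116^1.852·0.417^4.8704) = 9.771 m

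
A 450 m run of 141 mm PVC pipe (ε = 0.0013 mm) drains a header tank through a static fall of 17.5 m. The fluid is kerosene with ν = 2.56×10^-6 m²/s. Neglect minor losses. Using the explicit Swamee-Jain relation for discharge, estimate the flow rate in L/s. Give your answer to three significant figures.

Q ≈ 39.4 L/s

Swamee-Jain (Type II): Q = -0.965·√(gD⁵h_f/L)·ln[ε/(3.7D) + √(3.17ν²L/(gD³h_f))]
√(gD⁵h_f/L) = √(9.81·0.141⁵·17.5/450) = 0.004611
ε/(3.7D) = 2.49×10^-6; √(3.17ν²L/(gD³h_f)) = 1.39×10^-4
Q = -0.965·0.004611·ln(1.419×10^-4) = 0.03943 m³/s
Check: V = 2.52 m/s, Re = 1.39×10^5, f = 0.01676, h_f = 17.4 m ≈ 17.5 m ✓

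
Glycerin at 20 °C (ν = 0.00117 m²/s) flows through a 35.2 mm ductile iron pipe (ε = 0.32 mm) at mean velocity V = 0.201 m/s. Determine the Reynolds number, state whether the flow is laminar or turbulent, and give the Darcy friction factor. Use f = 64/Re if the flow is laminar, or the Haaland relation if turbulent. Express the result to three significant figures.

Re ≈ 6.05; laminar; f = 64/Re ≈ 10.6

Re = VD/ν = 0.2010·0.0352/0.00117 = 6.05
Re < 2300 → laminar → f = 64/Re = 10.58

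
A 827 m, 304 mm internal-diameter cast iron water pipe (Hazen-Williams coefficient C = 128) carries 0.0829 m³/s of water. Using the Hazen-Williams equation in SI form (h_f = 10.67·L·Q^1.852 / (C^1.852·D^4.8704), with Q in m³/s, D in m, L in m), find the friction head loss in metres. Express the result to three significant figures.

h_f ≈ 3.62 m

h_f = 10.67·827·0.0829^1.852 / (128^1.852·0.304^4.8704) = 3.622 m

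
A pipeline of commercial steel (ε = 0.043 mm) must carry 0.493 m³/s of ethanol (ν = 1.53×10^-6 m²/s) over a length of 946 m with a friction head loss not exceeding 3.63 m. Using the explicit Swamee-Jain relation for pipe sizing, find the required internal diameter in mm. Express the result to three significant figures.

D ≈ 595 mm

Swamee-Jain (Type III): D = 0.66·[ε^1.25·(LQ²/(gh_f))^4.75 + ν·Q^9.4·(L/(gh_f))^5.2]^0.04
LQ²/(gh_f) = 6.457; L/(gh_f) = 26.57
Term 1 = ε^1.25·(…)^4.75 = 0.0245; Term 2 = ν·Q^9.4·(…)^5.2 = 0.0506
D = 0.66·(0.0245 + 0.0506)^0.04 = 0.5951 m = 595 mm
Check: V = 1.77 m/s, Re = 6.89×10^5, f = 0.01359, h_f = 3.46 m ≈ 3.63 m ✓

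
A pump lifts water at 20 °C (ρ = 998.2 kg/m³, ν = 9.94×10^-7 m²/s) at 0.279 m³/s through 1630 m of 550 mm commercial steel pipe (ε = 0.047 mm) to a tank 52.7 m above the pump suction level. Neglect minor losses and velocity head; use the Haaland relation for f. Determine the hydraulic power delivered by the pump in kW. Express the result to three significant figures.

V = 4Q/(πD²) = 1.174 m/s; Re = 6.50×10^5; ε/D = 8.55×10^-5; f = 0.01368
h_f = f(L/D)V²/2g = 2.849 m
Total head H = z + h_f = 52.7 + 2.849 = 55.55 m
P_hyd = ρgQH = 998.2·9.81·0.279·55.55 = 151.8 kW

P_hyd ≈ 152 kW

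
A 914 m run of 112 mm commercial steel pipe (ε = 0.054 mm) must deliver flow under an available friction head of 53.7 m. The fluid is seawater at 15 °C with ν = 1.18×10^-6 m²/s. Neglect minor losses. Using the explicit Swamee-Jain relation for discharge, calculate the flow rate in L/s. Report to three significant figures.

Swamee-Jain (Type II): Q = -0.965·√(gD⁵h_f/L)·ln[ε/(3.7D) + √(3.17ν²L/(gD³h_f))]
√(gD⁵h_f/L) = √(9.81·0.112⁵·53.7/914) = 0.003187
ε/(3.7D) = 1.30×10^-4; √(3.17ν²L/(gD³h_f)) = 7.38×10^-5
Q = -0.965·0.003187·ln(2.041×10^-4) = 0.02613 m³/s
Check: V = 2.65 m/s, Re = 2.52×10^5, f = 0.01847, h_f = 54.0 m ≈ 53.7 m ✓

Q ≈ 26.1 L/s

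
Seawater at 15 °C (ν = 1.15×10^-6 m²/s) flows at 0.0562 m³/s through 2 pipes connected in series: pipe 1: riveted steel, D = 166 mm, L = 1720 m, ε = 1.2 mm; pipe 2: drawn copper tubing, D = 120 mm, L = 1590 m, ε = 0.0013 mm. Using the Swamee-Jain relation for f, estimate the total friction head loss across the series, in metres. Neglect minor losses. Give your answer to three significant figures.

Pipe 1: V = 2.597 m/s, Re = 3.75×10^5, ε/D = 0.00723, f = 0.03437, h_1 = f(L/D)V²/2g = 122.4 m
Pipe 2: V = 4.969 m/s, Re = 5.19×10^5, ε/D = 1.08×10^-5, f = 0.01318, h_2 = f(L/D)V²/2g = 219.8 m
Series → Q common, losses add: H = Σh = 342.2 m

H ≈ 342 m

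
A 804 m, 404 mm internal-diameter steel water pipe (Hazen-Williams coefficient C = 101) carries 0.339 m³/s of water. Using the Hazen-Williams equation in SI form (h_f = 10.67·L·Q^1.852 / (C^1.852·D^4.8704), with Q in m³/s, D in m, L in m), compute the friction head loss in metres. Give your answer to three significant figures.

h_f ≈ 18.6 m

h_f = 10.67·804·0.339^1.852 / (101^1.852·0.404^4.8704) = 18.55 m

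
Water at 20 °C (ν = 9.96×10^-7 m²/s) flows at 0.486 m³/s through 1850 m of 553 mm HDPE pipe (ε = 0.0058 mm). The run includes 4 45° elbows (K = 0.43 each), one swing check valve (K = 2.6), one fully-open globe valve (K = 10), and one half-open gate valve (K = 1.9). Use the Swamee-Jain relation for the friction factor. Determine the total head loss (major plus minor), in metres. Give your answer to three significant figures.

V = 4Q/(πD²) = 2.023 m/s; V²/2g = 0.2087 m
Re = 1.12×10^6, ε/D = 1.05×10^-5 → f = 0.01166 (Swamee-Jain)
Major: h_f = f(L/D)·V²/2g = 0.01166·3345·0.2087 = 8.140 m
Minor: ΣK = 16.2; h_m = ΣK·V²/2g = 3.385 m
Total H_L = 8.140 + 3.385 = 11.52 m

H_L ≈ 11.5 m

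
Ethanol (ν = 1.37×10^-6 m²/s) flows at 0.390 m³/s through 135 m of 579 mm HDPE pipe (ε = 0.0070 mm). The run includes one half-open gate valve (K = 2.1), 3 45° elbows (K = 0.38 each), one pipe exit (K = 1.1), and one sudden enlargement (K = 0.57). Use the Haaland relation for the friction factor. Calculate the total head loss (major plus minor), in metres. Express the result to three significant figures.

V = 4Q/(πD²) = 1.481 m/s; V²/2g = 0.1118 m
Re = 6.26×10^5, ε/D = 1.21×10^-5 → f = 0.01272 (Haaland)
Major: h_f = f(L/D)·V²/2g = 0.01272·233.2·0.1118 = 0.3315 m
Minor: ΣK = 4.91; h_m = ΣK·V²/2g = 0.5491 m
Total H_L = 0.3315 + 0.5491 = 0.8806 m

H_L ≈ 0.881 m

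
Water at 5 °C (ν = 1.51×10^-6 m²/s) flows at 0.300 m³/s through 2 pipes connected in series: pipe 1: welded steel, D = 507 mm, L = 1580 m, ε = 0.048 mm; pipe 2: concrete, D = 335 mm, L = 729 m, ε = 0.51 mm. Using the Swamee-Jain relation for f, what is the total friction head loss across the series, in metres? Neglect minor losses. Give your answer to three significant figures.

H ≈ 33.6 m

Pipe 1: V = 1.486 m/s, Re = 4.99×10^5, ε/D = 9.47×10^-5, f = 0.01441, h_1 = f(L/D)V²/2g = 5.053 m
Pipe 2: V = 3.404 m/s, Re = 7.55×10^5, ε/D = 0.00152, f = 0.02220, h_2 = f(L/D)V²/2g = 28.53 m
Series → Q common, losses add: H = Σh = 33.58 m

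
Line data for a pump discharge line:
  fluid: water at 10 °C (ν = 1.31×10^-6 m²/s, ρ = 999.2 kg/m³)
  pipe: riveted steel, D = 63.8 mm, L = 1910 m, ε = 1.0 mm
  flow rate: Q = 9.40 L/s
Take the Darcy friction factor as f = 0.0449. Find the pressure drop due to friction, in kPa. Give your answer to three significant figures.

V = 4Q/(πD²) = 4·0.00940/(π·0.0638²) = 2.940 m/s
h_f = f(L/D)V²/(2g) = 0.04490·(1910/0.0638)·2.940²/(2·9.81) = 592.3 m
Δp = ρg·h_f = 999.2·9.81·592.3 = 5806 kPa

Δp ≈ 5810 kPa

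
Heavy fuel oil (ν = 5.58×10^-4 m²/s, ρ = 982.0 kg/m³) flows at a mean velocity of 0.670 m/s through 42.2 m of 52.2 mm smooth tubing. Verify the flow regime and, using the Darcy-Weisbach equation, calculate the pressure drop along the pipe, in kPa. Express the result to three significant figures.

Re = VD/ν = 0.670·0.05220/5.58×10^-4 = 62.7 → laminar (Re < 2300)
f = 64/Re = 1.021
h_f = f(L/D)V²/(2g) = 1.021·(42.2/0.05220)·0.670²/(2·9.81) = 18.89 m
Δp = ρg·h_f = 982.0·9.81·18.89 = 181.9 kPa

Δp ≈ 182 kPa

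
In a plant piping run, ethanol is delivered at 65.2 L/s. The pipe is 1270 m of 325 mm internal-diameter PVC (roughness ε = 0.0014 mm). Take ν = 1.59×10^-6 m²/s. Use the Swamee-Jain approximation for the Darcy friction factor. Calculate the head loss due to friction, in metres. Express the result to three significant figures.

V = 4Q/(πD²) = 4·0.0652/(π·0.325²) = 0.7859 m/s
Re = VD/ν = 0.7859·0.325/1.59×10^-6 = 1.61×10^5 → turbulent
ε/D = 0.0014/325 = 4.31×10^-6
Swamee-Jain: f = 0.01625
h_f = f(L/D)V²/(2g) = 0.01625·(1270/0.325)·0.7859²/(2·9.81) = 1.999 m

h_f ≈ 2.00 m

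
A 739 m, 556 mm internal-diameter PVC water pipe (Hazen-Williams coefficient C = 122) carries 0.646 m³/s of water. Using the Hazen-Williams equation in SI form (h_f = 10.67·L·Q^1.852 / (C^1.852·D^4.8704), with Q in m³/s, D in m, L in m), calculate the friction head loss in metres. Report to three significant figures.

h_f ≈ 8.38 m

h_f = 10.67·739·0.646^1.852 / (122^1.852·0.556^4.8704) = 8.375 m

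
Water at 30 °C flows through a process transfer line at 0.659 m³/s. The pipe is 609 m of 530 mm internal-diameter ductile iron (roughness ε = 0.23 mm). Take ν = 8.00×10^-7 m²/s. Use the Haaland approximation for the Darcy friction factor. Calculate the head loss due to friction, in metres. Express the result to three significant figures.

h_f ≈ 8.60 m

V = 4Q/(πD²) = 4·0.659/(π·0.530²) = 2.987 m/s
Re = VD/ν = 2.987·0.530/8.00×10^-7 = 1.98×10^6 → turbulent
ε/D = 0.23/530 = 4.34×10^-4
Haaland: f = 0.01647
h_f = f(L/D)V²/(2g) = 0.01647·(609/0.530)·2.987²/(2·9.81) = 8.604 m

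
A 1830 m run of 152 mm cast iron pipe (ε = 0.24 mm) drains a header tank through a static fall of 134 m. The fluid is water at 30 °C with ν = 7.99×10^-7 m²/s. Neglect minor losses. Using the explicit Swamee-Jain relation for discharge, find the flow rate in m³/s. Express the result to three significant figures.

Q ≈ 0.0567 m³/s

Swamee-Jain (Type II): Q = -0.965·√(gD⁵h_f/L)·ln[ε/(3.7D) + √(3.17ν²L/(gD³h_f))]
√(gD⁵h_f/L) = √(9.81·0.152⁵·134/1830) = 0.007634
ε/(3.7D) = 4.27×10^-4; √(3.17ν²L/(gD³h_f)) = 2.83×10^-5
Q = -0.965·0.007634·ln(4.551×10^-4) = 0.05669 m³/s
Check: V = 3.12 m/s, Re = 5.94×10^5, f = 0.02249, h_f = 135 m ≈ 134 m ✓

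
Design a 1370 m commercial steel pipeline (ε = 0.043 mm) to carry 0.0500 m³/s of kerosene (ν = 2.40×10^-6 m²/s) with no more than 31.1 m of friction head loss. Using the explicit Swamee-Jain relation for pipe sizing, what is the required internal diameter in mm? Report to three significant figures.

D ≈ 177 mm

Swamee-Jain (Type III): D = 0.66·[ε^1.25·(LQ²/(gh_f))^4.75 + ν·Q^9.4·(L/(gh_f))^5.2]^0.04
LQ²/(gh_f) = 0.01123; L/(gh_f) = 4.490
Term 1 = ε^1.25·(…)^4.75 = 1.91×10^-15; Term 2 = ν·Q^9.4·(…)^5.2 = 3.49×10^-15
D = 0.66·(1.91×10^-15 + 3.49×10^-15)^0.04 = 0.1773 m = 177 mm
Check: V = 2.02 m/s, Re = 1.50×10^5, f = 0.01809, h_f = 29.2 m ≈ 31.1 m ✓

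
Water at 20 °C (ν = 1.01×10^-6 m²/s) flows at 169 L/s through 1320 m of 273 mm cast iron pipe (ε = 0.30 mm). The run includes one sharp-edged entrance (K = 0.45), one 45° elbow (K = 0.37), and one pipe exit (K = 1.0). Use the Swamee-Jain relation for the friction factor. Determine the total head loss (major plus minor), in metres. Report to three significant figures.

H_L ≈ 43.0 m

V = 4Q/(πD²) = 2.887 m/s; V²/2g = 0.4249 m
Re = 7.80×10^5, ε/D = 0.00110 → f = 0.02056 (Swamee-Jain)
Major: h_f = f(L/D)·V²/2g = 0.02056·4835·0.4249 = 42.23 m
Minor: ΣK = 1.82; h_m = ΣK·V²/2g = 0.7732 m
Total H_L = 42.23 + 0.7732 = 43.00 m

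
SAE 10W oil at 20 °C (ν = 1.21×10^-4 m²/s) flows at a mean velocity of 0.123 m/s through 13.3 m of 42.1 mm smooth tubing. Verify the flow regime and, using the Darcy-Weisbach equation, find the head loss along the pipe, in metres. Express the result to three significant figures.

Re = VD/ν = 0.123·0.04210/1.21×10^-4 = 42.8 → laminar (Re < 2300)
f = 64/Re = 1.495
h_f = f(L/D)V²/(2g) = 1.495·(13.3/0.04210)·0.123²/(2·9.81) = 0.3643 m

h_f ≈ 0.364 m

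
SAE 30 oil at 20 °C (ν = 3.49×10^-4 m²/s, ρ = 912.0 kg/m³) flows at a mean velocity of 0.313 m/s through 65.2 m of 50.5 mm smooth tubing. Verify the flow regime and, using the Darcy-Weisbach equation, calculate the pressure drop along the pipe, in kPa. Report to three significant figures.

Re = VD/ν = 0.313·0.05050/3.49×10^-4 = 45.3 → laminar (Re < 2300)
f = 64/Re = 1.413
h_f = f(L/D)V²/(2g) = 1.413·(65.2/0.05050)·0.313²/(2·9.81) = 9.110 m
Δp = ρg·h_f = 912.0·9.81·9.110 = 81.50 kPa

Δp ≈ 81.5 kPa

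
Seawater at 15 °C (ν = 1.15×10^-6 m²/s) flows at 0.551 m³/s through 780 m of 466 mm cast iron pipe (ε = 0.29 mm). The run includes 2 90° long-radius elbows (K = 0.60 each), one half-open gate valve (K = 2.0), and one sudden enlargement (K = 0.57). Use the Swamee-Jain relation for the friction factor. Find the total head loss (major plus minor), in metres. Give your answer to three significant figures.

V = 4Q/(πD²) = 3.231 m/s; V²/2g = 0.5320 m
Re = 1.31×10^6, ε/D = 6.22×10^-4 → f = 0.01797 (Swamee-Jain)
Major: h_f = f(L/D)·V²/2g = 0.01797·1674·0.5320 = 16.00 m
Minor: ΣK = 3.77; h_m = ΣK·V²/2g = 2.005 m
Total H_L = 16.00 + 2.005 = 18.00 m

H_L ≈ 18.0 m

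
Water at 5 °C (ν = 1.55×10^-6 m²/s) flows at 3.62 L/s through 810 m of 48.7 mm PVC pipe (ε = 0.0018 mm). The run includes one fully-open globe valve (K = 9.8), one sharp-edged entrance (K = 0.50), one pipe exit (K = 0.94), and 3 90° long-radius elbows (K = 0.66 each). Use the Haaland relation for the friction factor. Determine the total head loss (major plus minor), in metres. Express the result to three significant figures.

V = 4Q/(πD²) = 1.943 m/s; V²/2g = 0.1925 m
Re = 6.11×10^4, ε/D = 3.70×10^-5 → f = 0.01992 (Haaland)
Major: h_f = f(L/D)·V²/2g = 0.01992·16632·0.1925 = 63.78 m
Minor: ΣK = 13.2; h_m = ΣK·V²/2g = 2.545 m
Total H_L = 63.78 + 2.545 = 66.32 m

H_L ≈ 66.3 m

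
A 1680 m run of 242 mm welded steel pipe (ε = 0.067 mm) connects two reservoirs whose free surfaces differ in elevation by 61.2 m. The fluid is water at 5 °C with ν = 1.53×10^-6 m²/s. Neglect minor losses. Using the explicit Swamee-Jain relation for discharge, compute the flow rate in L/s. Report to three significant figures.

Swamee-Jain (Type II): Q = -0.965·√(gD⁵h_f/L)·ln[ε/(3.7D) + √(3.17ν²L/(gD³h_f))]
√(gD⁵h_f/L) = √(9.81·0.242⁵·61.2/1680) = 0.01722
ε/(3.7D) = 7.48×10^-5; √(3.17ν²L/(gD³h_f)) = 3.83×10^-5
Q = -0.965·0.01722·ln(1.131×10^-4) = 0.1510 m³/s
Check: V = 3.28 m/s, Re = 5.19×10^5, f = 0.01614, h_f = 61.6 m ≈ 61.2 m ✓

Q ≈ 151 L/s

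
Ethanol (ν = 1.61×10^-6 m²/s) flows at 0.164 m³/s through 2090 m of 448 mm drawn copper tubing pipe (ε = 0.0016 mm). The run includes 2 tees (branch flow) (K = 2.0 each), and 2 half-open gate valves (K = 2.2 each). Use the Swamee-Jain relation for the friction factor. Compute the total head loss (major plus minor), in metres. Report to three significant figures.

H_L ≈ 4.20 m

V = 4Q/(πD²) = 1.040 m/s; V²/2g = 0.05517 m
Re = 2.90×10^5, ε/D = 3.57×10^-6 → f = 0.01451 (Swamee-Jain)
Major: h_f = f(L/D)·V²/2g = 0.01451·4665·0.05517 = 3.735 m
Minor: ΣK = 8.40; h_m = ΣK·V²/2g = 0.4634 m
Total H_L = 3.735 + 0.4634 = 4.198 m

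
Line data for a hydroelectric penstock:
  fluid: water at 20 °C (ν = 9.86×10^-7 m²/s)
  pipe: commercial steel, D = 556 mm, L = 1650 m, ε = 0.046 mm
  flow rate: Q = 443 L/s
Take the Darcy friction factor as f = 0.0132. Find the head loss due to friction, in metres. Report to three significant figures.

h_f ≈ 6.65 m

V = 4Q/(πD²) = 4·0.443/(π·0.556²) = 1.825 m/s
h_f = f(L/D)V²/(2g) = 0.01320·(1650/0.556)·1.825²/(2·9.81) = 6.647 m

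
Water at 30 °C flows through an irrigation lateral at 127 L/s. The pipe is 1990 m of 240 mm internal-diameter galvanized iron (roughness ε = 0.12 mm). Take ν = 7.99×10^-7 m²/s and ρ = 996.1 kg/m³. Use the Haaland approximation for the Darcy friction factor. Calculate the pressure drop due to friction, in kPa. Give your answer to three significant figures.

V = 4Q/(πD²) = 4·0.127/(π·0.240²) = 2.807 m/s
Re = VD/ν = 2.807·0.240/7.99×10^-7 = 8.43×10^5 → turbulent
ε/D = 0.12/240 = 5.00×10^-4
Haaland: f = 0.01725
h_f = f(L/D)V²/(2g) = 0.01725·(1990/0.240)·2.807²/(2·9.81) = 57.45 m
Δp = ρg·h_f = 996.1·9.81·57.45 = 561.4 kPa

Δp ≈ 561 kPa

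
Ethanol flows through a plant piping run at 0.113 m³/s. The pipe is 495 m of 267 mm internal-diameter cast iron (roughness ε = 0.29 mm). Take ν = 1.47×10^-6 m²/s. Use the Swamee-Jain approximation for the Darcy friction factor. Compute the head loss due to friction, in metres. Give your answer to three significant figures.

h_f ≈ 8.06 m

V = 4Q/(πD²) = 4·0.113/(π·0.267²) = 2.018 m/s
Re = VD/ν = 2.018·0.267/1.47×10^-6 = 3.67×10^5 → turbulent
ε/D = 0.29/267 = 0.00109
Swamee-Jain: f = 0.02093
h_f = f(L/D)V²/(2g) = 0.02093·(495/0.267)·2.018²/(2·9.81) = 8.056 m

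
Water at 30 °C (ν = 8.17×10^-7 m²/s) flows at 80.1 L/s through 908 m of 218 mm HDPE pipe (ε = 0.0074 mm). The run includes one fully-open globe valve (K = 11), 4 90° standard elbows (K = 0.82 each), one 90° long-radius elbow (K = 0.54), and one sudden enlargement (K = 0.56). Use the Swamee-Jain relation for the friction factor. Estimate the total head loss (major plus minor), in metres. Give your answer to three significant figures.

H_L ≈ 16.7 m

V = 4Q/(πD²) = 2.146 m/s; V²/2g = 0.2347 m
Re = 5.73×10^5, ε/D = 3.39×10^-5 → f = 0.01334 (Swamee-Jain)
Major: h_f = f(L/D)·V²/2g = 0.01334·4165·0.2347 = 13.04 m
Minor: ΣK = 15.4; h_m = ΣK·V²/2g = 3.610 m
Total H_L = 13.04 + 3.610 = 16.65 m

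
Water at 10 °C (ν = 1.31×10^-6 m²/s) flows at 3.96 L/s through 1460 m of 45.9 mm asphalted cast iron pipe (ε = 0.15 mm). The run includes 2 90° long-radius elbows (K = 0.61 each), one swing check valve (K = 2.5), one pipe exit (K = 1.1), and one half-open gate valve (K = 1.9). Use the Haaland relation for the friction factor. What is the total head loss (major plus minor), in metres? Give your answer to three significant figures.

V = 4Q/(πD²) = 2.393 m/s; V²/2g = 0.2919 m
Re = 8.39×10^4, ε/D = 0.00327 → f = 0.02817 (Haaland)
Major: h_f = f(L/D)·V²/2g = 0.02817·31808·0.2919 = 261.6 m
Minor: ΣK = 6.72; h_m = ΣK·V²/2g = 1.962 m
Total H_L = 261.6 + 1.962 = 263.5 m

H_L ≈ 264 m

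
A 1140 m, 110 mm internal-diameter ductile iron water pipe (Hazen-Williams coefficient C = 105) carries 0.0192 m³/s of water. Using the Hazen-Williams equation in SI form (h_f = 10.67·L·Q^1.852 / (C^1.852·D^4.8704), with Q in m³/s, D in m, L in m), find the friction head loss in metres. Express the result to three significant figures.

h_f = 10.67·1140·0.0192^1.852 / (105^1.852·0.110^4.8704) = 67.81 m

h_f ≈ 67.8 m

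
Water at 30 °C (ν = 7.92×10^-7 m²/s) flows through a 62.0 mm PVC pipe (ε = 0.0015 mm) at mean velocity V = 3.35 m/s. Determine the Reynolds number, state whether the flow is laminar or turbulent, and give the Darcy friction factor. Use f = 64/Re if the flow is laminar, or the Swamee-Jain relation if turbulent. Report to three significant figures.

Re = VD/ν = 3.350·0.0620/7.92×10^-7 = 2.62×10^5
Re > 4000 → turbulent; ε/D = 2.42×10^-5
Swamee-Jain: f = 0.01500

Re ≈ 2.62×10^5; turbulent; f ≈ 0.0150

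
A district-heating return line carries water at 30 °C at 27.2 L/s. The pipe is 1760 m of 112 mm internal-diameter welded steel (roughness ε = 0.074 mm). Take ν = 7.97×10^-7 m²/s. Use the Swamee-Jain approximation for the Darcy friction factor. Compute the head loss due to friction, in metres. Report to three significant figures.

V = 4Q/(πD²) = 4·0.0272/(π·0.112²) = 2.761 m/s
Re = VD/ν = 2.761·0.112/7.97×10^-7 = 3.88×10^5 → turbulent
ε/D = 0.074/112 = 6.61×10^-4
Swamee-Jain: f = 0.01893
h_f = f(L/D)V²/(2g) = 0.01893·(1760/0.112)·2.761²/(2·9.81) = 115.6 m

h_f ≈ 116 m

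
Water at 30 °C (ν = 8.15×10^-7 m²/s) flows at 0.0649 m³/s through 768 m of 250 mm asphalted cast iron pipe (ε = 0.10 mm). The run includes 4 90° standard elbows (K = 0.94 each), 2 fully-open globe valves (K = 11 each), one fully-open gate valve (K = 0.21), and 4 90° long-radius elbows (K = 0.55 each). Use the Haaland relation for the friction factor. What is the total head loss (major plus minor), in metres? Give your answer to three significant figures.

V = 4Q/(πD²) = 1.322 m/s; V²/2g = 0.08909 m
Re = 4.06×10^5, ε/D = 4.00×10^-4 → f = 0.01711 (Haaland)
Major: h_f = f(L/D)·V²/2g = 0.01711·3072·0.08909 = 4.683 m
Minor: ΣK = 28.2; h_m = ΣK·V²/2g = 2.510 m
Total H_L = 4.683 + 2.510 = 7.193 m

H_L ≈ 7.19 m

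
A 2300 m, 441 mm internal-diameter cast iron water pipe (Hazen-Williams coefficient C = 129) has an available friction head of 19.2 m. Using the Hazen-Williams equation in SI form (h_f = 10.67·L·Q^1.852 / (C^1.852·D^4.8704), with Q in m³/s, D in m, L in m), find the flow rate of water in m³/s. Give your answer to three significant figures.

Q ≈ 0.315 m³/s

Rearranging: Q = [h_f·C^1.852·D^4.8704 / (10.67·L)]^(1/1.852)
Q = [19.2·129^1.852·0.441^4.8704 / (10.67·2300)]^0.540 = 0.3149 m³/s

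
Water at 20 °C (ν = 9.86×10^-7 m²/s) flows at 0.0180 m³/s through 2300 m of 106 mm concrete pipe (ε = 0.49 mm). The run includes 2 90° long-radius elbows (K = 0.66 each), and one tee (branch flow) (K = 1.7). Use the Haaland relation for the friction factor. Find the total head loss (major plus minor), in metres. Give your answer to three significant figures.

V = 4Q/(πD²) = 2.040 m/s; V²/2g = 0.2121 m
Re = 2.19×10^5, ε/D = 0.00462 → f = 0.03013 (Haaland)
Major: h_f = f(L/D)·V²/2g = 0.03013·21698·0.2121 = 138.6 m
Minor: ΣK = 3.02; h_m = ΣK·V²/2g = 0.6404 m
Total H_L = 138.6 + 0.6404 = 139.3 m

H_L ≈ 139 m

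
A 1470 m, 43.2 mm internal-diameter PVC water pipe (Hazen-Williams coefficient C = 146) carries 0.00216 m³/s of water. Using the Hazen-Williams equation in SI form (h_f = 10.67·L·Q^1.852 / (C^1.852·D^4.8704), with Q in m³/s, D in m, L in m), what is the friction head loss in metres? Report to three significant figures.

h_f ≈ 78.7 m

h_f = 10.67·1470·0.00216^1.852 / (146^1.852·0.0432^4.8704) = 78.75 m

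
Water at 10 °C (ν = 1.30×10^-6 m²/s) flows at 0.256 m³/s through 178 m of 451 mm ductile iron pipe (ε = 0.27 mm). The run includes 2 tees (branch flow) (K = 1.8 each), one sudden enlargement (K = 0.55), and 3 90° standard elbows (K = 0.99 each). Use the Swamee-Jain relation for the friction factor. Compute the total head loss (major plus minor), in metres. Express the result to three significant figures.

H_L ≈ 1.88 m

V = 4Q/(πD²) = 1.602 m/s; V²/2g = 0.1309 m
Re = 5.56×10^5, ε/D = 5.99×10^-4 → f = 0.01828 (Swamee-Jain)
Major: h_f = f(L/D)·V²/2g = 0.01828·394.7·0.1309 = 0.9445 m
Minor: ΣK = 7.12; h_m = ΣK·V²/2g = 0.9319 m
Total H_L = 0.9445 + 0.9319 = 1.876 m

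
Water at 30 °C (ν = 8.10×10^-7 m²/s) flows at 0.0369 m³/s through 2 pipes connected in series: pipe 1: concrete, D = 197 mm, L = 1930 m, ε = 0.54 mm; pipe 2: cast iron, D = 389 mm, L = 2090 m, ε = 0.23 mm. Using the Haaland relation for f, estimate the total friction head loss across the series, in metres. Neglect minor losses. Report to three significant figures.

H ≈ 19.5 m

Pipe 1: V = 1.211 m/s, Re = 2.94×10^5, ε/D = 0.00274, f = 0.02600, h_1 = f(L/D)V²/2g = 19.03 m
Pipe 2: V = 0.3105 m/s, Re = 1.49×10^5, ε/D = 5.91×10^-4, f = 0.01959, h_2 = f(L/D)V²/2g = 0.5172 m
Series → Q common, losses add: H = Σh = 19.55 m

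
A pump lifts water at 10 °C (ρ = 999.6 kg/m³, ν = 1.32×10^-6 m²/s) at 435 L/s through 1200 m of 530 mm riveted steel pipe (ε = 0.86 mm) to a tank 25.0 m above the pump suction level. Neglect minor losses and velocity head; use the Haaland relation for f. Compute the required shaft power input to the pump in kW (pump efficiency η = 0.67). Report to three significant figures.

P_shaft ≈ 223 kW

V = 4Q/(πD²) = 1.972 m/s; Re = 7.92×10^5; ε/D = 0.00162; f = 0.02245
h_f = f(L/D)V²/2g = 10.07 m
Total head H = z + h_f = 25.0 + 10.07 = 35.07 m
P_hyd = ρgQH = 999.6·9.81·0.435·35.07 = 149.6 kW
P_shaft = P_hyd/η = 149.6/0.67 = 223.3 kW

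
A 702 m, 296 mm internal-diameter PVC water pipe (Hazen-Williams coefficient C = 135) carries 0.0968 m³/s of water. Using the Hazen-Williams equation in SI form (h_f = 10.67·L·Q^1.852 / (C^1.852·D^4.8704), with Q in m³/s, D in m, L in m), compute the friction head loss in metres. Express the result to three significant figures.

h_f ≈ 4.23 m

h_f = 10.67·702·0.0968^1.852 / (135^1.852·0.296^4.8704) = 4.227 m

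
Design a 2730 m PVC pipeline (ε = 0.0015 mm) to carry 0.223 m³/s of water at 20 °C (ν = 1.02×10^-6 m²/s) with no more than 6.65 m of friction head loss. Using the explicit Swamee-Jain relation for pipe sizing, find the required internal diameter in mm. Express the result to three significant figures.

Swamee-Jain (Type III): D = 0.66·[ε^1.25·(LQ²/(gh_f))^4.75 + ν·Q^9.4·(L/(gh_f))^5.2]^0.04
LQ²/(gh_f) = 2.081; L/(gh_f) = 41.85
Term 1 = ε^1.25·(…)^4.75 = 1.71×10^-6; Term 2 = ν·Q^9.4·(…)^5.2 = 2.07×10^-4
D = 0.66·(1.71×10^-6 + 2.07×10^-4)^0.04 = 0.4702 m = 470 mm
Check: V = 1.28 m/s, Re = 5.92×10^5, f = 0.01276, h_f = 6.23 m ≈ 6.65 m ✓

D ≈ 470 mm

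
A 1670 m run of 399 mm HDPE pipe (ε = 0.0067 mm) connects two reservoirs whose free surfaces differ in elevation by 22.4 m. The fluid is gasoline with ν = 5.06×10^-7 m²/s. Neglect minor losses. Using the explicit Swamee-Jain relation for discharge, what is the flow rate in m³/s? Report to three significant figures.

Swamee-Jain (Type II): Q = -0.965·√(gD⁵h_f/L)·ln[ε/(3.7D) + √(3.17ν²L/(gD³h_f))]
√(gD⁵h_f/L) = √(9.81·0.399⁵·22.4/1670) = 0.03648
ε/(3.7D) = 4.54×10^-6; √(3.17ν²L/(gD³h_f)) = 9.85×10^-6
Q = -0.965·0.03648·ln(1.439×10^-5) = 0.3925 m³/s
Check: V = 3.14 m/s, Re = 2.47×10^6, f = 0.01070, h_f = 22.5 m ≈ 22.4 m ✓

Q ≈ 0.392 m³/s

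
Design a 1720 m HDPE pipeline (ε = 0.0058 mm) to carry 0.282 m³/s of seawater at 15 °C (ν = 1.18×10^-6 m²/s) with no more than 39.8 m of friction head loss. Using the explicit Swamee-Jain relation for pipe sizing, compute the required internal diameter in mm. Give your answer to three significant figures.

Swamee-Jain (Type III): D = 0.66·[ε^1.25·(LQ²/(gh_f))^4.75 + ν·Q^9.4·(L/(gh_f))^5.2]^0.04
LQ²/(gh_f) = 0.3503; L/(gh_f) = 4.405
Term 1 = ε^1.25·(…)^4.75 = 1.95×10^-9; Term 2 = ν·Q^9.4·(…)^5.2 = 1.79×10^-8
D = 0.66·(1.95×10^-9 + 1.79×10^-8)^0.04 = 0.3247 m = 325 mm
Check: V = 3.41 m/s, Re = 9.37×10^5, f = 0.01215, h_f = 38.0 m ≈ 39.8 m ✓

D ≈ 325 mm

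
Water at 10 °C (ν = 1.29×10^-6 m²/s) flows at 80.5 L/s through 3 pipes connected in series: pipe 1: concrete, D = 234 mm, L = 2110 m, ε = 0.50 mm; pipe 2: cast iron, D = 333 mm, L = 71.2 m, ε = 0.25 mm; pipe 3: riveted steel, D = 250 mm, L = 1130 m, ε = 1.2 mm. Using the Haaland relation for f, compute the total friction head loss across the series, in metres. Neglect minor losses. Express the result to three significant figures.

Pipe 1: V = 1.872 m/s, Re = 3.40×10^5, ε/D = 0.00214, f = 0.02434, h_1 = f(L/D)V²/2g = 39.19 m
Pipe 2: V = 0.9243 m/s, Re = 2.39×10^5, ε/D = 7.51×10^-4, f = 0.01964, h_2 = f(L/D)V²/2g = 0.1828 m
Pipe 3: V = 1.640 m/s, Re = 3.18×10^5, ε/D = 0.00480, f = 0.03034, h_3 = f(L/D)V²/2g = 18.80 m
Series → Q common, losses add: H = Σh = 58.17 m

H ≈ 58.2 m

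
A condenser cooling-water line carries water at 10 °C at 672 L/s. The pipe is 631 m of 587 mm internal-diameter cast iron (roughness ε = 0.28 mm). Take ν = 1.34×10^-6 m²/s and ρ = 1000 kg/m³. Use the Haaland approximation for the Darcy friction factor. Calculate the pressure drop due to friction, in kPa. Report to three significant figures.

Δp ≈ 56.3 kPa

V = 4Q/(πD²) = 4·0.672/(π·0.587²) = 2.483 m/s
Re = VD/ν = 2.483·0.587/1.34×10^-6 = 1.09×10^6 → turbulent
ε/D = 0.28/587 = 4.77×10^-4
Haaland: f = 0.01698
h_f = f(L/D)V²/(2g) = 0.01698·(631/0.587)·2.483²/(2·9.81) = 5.735 m
Δp = ρg·h_f = 1000·9.81·5.735 = 56.26 kPa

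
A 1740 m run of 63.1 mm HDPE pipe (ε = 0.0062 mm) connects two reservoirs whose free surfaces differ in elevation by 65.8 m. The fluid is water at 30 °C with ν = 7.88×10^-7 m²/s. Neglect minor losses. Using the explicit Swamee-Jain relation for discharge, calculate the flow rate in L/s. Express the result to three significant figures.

Swamee-Jain (Type II): Q = -0.965·√(gD⁵h_f/L)·ln[ε/(3.7D) + √(3.17ν²L/(gD³h_f))]
√(gD⁵h_f/L) = √(9.81·0.0631⁵·65.8/1740) = 6.092×10^-4
ε/(3.7D) = 2.66×10^-5; √(3.17ν²L/(gD³h_f)) = 1.45×10^-4
Q = -0.965·6.092×10^-4·ln(1.719×10^-4) = 0.005096 m³/s
Check: V = 1.63 m/s, Re = 1.30×10^5, f = 0.01758, h_f = 65.6 m ≈ 65.8 m ✓

Q ≈ 5.10 L/s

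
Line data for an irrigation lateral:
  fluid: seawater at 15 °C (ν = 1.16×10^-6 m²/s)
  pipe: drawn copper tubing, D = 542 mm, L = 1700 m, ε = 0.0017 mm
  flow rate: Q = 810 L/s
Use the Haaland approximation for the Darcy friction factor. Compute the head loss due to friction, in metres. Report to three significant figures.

V = 4Q/(πD²) = 4·0.810/(π·0.542²) = 3.511 m/s
Re = VD/ν = 3.511·0.542/1.16×10^-6 = 1.64×10^6 → turbulent
ε/D = 0.0017/542 = 3.14×10^-6
Haaland: f = 0.01075
h_f = f(L/D)V²/(2g) = 0.01075·(1700/0.542)·3.511²/(2·9.81) = 21.19 m

h_f ≈ 21.2 m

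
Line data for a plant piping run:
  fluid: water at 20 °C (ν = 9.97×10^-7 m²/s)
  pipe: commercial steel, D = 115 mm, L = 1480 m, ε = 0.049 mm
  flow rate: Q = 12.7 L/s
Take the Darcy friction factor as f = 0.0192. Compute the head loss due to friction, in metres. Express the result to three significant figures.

V = 4Q/(πD²) = 4·0.0127/(π·0.115²) = 1.223 m/s
h_f = f(L/D)V²/(2g) = 0.01920·(1480/0.115)·1.223²/(2·9.81) = 18.83 m

h_f ≈ 18.8 m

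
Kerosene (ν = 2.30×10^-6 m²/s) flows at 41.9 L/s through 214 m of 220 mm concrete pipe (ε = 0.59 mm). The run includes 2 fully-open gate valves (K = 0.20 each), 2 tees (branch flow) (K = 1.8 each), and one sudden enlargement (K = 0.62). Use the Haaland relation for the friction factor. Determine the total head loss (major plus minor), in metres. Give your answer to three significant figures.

V = 4Q/(πD²) = 1.102 m/s; V²/2g = 0.06192 m
Re = 1.05×10^5, ε/D = 0.00268 → f = 0.02661 (Haaland)
Major: h_f = f(L/D)·V²/2g = 0.02661·972.7·0.06192 = 1.603 m
Minor: ΣK = 4.62; h_m = ΣK·V²/2g = 0.2861 m
Total H_L = 1.603 + 0.2861 = 1.889 m

H_L ≈ 1.89 m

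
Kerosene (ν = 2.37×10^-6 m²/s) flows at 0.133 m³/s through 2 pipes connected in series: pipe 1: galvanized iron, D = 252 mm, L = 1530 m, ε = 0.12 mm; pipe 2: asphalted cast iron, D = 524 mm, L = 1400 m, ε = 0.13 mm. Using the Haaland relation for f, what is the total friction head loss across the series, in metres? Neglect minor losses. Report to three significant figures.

Pipe 1: V = 2.667 m/s, Re = 2.84×10^5, ε/D = 4.76×10^-4, f = 0.01800, h_1 = f(L/D)V²/2g = 39.62 m
Pipe 2: V = 0.6167 m/s, Re = 1.36×10^5, ε/D = 2.48×10^-4, f = 0.01808, h_2 = f(L/D)V²/2g = 0.9366 m
Series → Q common, losses add: H = Σh = 40.55 m

H ≈ 40.6 m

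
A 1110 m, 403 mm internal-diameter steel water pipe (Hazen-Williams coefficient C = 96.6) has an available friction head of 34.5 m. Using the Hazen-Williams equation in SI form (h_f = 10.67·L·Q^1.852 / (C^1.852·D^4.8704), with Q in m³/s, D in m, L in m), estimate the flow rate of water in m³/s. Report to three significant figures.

Rearranging: Q = [h_f·C^1.852·D^4.8704 / (10.67·L)]^(1/1.852)
Q = [34.5·96.6^1.852·0.403^4.8704 / (10.67·1110)]^0.540 = 0.3783 m³/s

Q ≈ 0.378 m³/s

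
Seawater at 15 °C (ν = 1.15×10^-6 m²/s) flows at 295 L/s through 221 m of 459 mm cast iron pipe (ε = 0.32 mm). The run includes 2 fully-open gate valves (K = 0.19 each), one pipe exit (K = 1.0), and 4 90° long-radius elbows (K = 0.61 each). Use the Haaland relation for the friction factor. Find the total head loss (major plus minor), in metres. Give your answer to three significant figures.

V = 4Q/(πD²) = 1.783 m/s; V²/2g = 0.1620 m
Re = 7.12×10^5, ε/D = 6.97×10^-4 → f = 0.01853 (Haaland)
Major: h_f = f(L/D)·V²/2g = 0.01853·481.5·0.1620 = 1.446 m
Minor: ΣK = 3.82; h_m = ΣK·V²/2g = 0.6188 m
Total H_L = 1.446 + 0.6188 = 2.065 m

H_L ≈ 2.06 m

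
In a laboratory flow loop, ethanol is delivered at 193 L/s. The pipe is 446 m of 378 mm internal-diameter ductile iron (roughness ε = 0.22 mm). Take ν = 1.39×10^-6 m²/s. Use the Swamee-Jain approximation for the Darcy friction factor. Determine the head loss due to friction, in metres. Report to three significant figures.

V = 4Q/(πD²) = 4·0.193/(π·0.378²) = 1.720 m/s
Re = VD/ν = 1.720·0.378/1.39×10^-6 = 4.68×10^5 → turbulent
ε/D = 0.22/378 = 5.82×10^-4
Swamee-Jain: f = 0.01833
h_f = f(L/D)V²/(2g) = 0.01833·(446/0.378)·1.720²/(2·9.81) = 3.260 m

h_f ≈ 3.26 m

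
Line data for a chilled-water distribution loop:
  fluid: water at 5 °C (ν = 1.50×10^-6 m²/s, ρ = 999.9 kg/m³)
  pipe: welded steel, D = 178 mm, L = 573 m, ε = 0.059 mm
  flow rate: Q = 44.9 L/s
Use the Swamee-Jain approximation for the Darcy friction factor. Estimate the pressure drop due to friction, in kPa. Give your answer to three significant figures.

Δp ≈ 93.5 kPa

V = 4Q/(πD²) = 4·0.0449/(π·0.178²) = 1.804 m/s
Re = VD/ν = 1.804·0.178/1.50×10^-6 = 2.14×10^5 → turbulent
ε/D = 0.059/178 = 3.31×10^-4
Swamee-Jain: f = 0.01785
h_f = f(L/D)V²/(2g) = 0.01785·(573/0.178)·1.804²/(2·9.81) = 9.536 m
Δp = ρg·h_f = 999.9·9.81·9.536 = 93.54 kPa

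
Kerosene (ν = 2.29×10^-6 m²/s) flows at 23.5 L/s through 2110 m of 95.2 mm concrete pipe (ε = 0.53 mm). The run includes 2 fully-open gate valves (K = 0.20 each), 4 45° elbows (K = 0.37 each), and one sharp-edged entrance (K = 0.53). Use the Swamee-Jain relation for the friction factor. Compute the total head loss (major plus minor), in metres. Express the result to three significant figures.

H_L ≈ 398 m

V = 4Q/(πD²) = 3.301 m/s; V²/2g = 0.5555 m
Re = 1.37×10^5, ε/D = 0.00557 → f = 0.03224 (Swamee-Jain)
Major: h_f = f(L/D)·V²/2g = 0.03224·22164·0.5555 = 396.9 m
Minor: ΣK = 2.41; h_m = ΣK·V²/2g = 1.339 m
Total H_L = 396.9 + 1.339 = 398.2 m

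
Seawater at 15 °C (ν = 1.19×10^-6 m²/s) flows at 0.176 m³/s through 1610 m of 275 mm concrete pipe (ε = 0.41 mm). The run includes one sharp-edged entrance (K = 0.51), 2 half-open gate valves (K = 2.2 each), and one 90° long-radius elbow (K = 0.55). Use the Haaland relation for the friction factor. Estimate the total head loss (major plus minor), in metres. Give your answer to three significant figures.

V = 4Q/(πD²) = 2.963 m/s; V²/2g = 0.4475 m
Re = 6.85×10^5, ε/D = 0.00149 → f = 0.02203 (Haaland)
Major: h_f = f(L/D)·V²/2g = 0.02203·5855·0.4475 = 57.71 m
Minor: ΣK = 5.46; h_m = ΣK·V²/2g = 2.443 m
Total H_L = 57.71 + 2.443 = 60.16 m

H_L ≈ 60.2 m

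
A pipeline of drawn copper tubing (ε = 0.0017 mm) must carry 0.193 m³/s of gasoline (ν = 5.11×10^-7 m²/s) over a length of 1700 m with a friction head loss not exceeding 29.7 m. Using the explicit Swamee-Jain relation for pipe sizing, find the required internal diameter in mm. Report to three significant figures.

D ≈ 288 mm

Swamee-Jain (Type III): D = 0.66·[ε^1.25·(LQ²/(gh_f))^4.75 + ν·Q^9.4·(L/(gh_f))^5.2]^0.04
LQ²/(gh_f) = 0.2173; L/(gh_f) = 5.835
Term 1 = ε^1.25·(…)^4.75 = 4.36×10^-11; Term 2 = ν·Q^9.4·(…)^5.2 = 9.46×10^-10
D = 0.66·(4.36×10^-11 + 9.46×10^-10)^0.04 = 0.2880 m = 288 mm
Check: V = 2.96 m/s, Re = 1.67×10^6, f = 0.01087, h_f = 28.7 m ≈ 29.7 m ✓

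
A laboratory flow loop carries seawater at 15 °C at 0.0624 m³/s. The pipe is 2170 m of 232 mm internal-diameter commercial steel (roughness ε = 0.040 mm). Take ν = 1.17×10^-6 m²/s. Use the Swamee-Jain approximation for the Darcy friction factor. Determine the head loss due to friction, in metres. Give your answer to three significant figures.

V = 4Q/(πD²) = 4·0.0624/(π·0.232²) = 1.476 m/s
Re = VD/ν = 1.476·0.232/1.17×10^-6 = 2.93×10^5 → turbulent
ε/D = 0.040/232 = 1.72×10^-4
Swamee-Jain: f = 0.01613
h_f = f(L/D)V²/(2g) = 0.01613·(2170/0.232)·1.476²/(2·9.81) = 16.76 m

h_f ≈ 16.8 m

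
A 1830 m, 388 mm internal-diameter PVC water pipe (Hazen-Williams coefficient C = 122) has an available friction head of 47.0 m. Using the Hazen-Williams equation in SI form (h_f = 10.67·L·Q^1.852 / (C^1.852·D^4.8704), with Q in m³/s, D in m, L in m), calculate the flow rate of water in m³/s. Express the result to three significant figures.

Rearranging: Q = [h_f·C^1.852·D^4.8704 / (10.67·L)]^(1/1.852)
Q = [47.0·122^1.852·0.388^4.8704 / (10.67·1830)]^0.540 = 0.3901 m³/s

Q ≈ 0.390 m³/s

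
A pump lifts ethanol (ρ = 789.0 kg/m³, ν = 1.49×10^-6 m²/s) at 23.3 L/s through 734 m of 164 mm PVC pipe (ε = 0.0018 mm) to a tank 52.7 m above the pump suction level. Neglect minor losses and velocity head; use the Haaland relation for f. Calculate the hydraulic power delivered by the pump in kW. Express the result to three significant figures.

P_hyd ≈ 10.4 kW

V = 4Q/(πD²) = 1.103 m/s; Re = 1.21×10^5; ε/D = 1.10×10^-5; f = 0.01717
h_f = f(L/D)V²/2g = 4.765 m
Total head H = z + h_f = 52.7 + 4.765 = 57.47 m
P_hyd = ρgQH = 789.0·9.81·0.0233·57.47 = 10.36 kW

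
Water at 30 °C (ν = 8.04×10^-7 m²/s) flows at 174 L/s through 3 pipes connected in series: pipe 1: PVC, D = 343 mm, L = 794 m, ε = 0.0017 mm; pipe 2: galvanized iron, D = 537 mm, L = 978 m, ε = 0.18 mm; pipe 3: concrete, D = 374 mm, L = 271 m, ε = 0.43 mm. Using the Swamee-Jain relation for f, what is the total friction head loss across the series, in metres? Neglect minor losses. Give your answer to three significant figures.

Pipe 1: V = 1.883 m/s, Re = 8.03×10^5, ε/D = 4.96×10^-6, f = 0.01216, h_1 = f(L/D)V²/2g = 5.086 m
Pipe 2: V = 0.7683 m/s, Re = 5.13×10^5, ε/D = 3.35×10^-4, f = 0.01662, h_2 = f(L/D)V²/2g = 0.9105 m
Pipe 3: V = 1.584 m/s, Re = 7.37×10^5, ε/D = 0.00115, f = 0.02079, h_3 = f(L/D)V²/2g = 1.926 m
Series → Q common, losses add: H = Σh = 7.922 m

H ≈ 7.92 m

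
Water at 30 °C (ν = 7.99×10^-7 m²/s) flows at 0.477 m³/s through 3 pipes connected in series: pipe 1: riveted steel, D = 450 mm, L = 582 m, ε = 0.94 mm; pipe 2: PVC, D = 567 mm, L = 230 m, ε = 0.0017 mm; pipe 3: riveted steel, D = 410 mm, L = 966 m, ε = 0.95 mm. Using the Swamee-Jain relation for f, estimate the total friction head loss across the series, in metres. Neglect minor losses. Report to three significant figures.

H ≈ 53.4 m

Pipe 1: V = 2.999 m/s, Re = 1.69×10^6, ε/D = 0.00209, f = 0.02385, h_1 = f(L/D)V²/2g = 14.14 m
Pipe 2: V = 1.889 m/s, Re = 1.34×10^6, ε/D = 3.00×10^-6, f = 0.01115, h_2 = f(L/D)V²/2g = 0.8224 m
Pipe 3: V = 3.613 m/s, Re = 1.85×10^6, ε/D = 0.00232, f = 0.02450, h_3 = f(L/D)V²/2g = 38.41 m
Series → Q common, losses add: H = Σh = 53.37 m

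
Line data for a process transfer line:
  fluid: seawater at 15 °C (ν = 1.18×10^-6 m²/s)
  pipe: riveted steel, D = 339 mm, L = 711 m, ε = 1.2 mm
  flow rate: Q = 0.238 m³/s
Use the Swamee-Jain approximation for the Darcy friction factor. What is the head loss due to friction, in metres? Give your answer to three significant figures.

h_f ≈ 20.6 m

V = 4Q/(πD²) = 4·0.238/(π·0.339²) = 2.637 m/s
Re = VD/ν = 2.637·0.339/1.18×10^-6 = 7.58×10^5 → turbulent
ε/D = 1.2/339 = 0.00354
Swamee-Jain: f = 0.02767
h_f = f(L/D)V²/(2g) = 0.02767·(711/0.339)·2.637²/(2·9.81) = 20.56 m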